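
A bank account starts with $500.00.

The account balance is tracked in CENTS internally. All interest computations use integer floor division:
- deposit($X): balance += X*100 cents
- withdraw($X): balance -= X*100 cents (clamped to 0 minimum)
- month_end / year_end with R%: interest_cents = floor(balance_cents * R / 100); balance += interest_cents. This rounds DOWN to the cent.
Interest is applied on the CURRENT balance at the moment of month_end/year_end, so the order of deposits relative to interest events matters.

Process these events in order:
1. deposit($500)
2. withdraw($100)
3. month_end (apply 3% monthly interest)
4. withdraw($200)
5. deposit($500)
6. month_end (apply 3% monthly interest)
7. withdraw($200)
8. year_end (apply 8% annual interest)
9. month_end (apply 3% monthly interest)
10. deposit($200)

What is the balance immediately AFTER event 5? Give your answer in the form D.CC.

Answer: 1227.00

Derivation:
After 1 (deposit($500)): balance=$1000.00 total_interest=$0.00
After 2 (withdraw($100)): balance=$900.00 total_interest=$0.00
After 3 (month_end (apply 3% monthly interest)): balance=$927.00 total_interest=$27.00
After 4 (withdraw($200)): balance=$727.00 total_interest=$27.00
After 5 (deposit($500)): balance=$1227.00 total_interest=$27.00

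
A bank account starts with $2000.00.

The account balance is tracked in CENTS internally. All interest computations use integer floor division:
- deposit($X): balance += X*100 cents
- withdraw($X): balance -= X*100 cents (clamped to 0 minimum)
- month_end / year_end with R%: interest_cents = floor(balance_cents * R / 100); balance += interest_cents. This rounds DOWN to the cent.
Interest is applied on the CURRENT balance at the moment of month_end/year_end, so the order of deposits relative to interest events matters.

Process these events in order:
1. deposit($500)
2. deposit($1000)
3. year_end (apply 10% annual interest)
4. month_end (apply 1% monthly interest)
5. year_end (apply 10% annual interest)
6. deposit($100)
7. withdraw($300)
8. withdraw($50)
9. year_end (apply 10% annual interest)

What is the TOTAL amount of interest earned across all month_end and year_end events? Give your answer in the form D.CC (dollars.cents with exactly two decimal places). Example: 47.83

Answer: 1180.08

Derivation:
After 1 (deposit($500)): balance=$2500.00 total_interest=$0.00
After 2 (deposit($1000)): balance=$3500.00 total_interest=$0.00
After 3 (year_end (apply 10% annual interest)): balance=$3850.00 total_interest=$350.00
After 4 (month_end (apply 1% monthly interest)): balance=$3888.50 total_interest=$388.50
After 5 (year_end (apply 10% annual interest)): balance=$4277.35 total_interest=$777.35
After 6 (deposit($100)): balance=$4377.35 total_interest=$777.35
After 7 (withdraw($300)): balance=$4077.35 total_interest=$777.35
After 8 (withdraw($50)): balance=$4027.35 total_interest=$777.35
After 9 (year_end (apply 10% annual interest)): balance=$4430.08 total_interest=$1180.08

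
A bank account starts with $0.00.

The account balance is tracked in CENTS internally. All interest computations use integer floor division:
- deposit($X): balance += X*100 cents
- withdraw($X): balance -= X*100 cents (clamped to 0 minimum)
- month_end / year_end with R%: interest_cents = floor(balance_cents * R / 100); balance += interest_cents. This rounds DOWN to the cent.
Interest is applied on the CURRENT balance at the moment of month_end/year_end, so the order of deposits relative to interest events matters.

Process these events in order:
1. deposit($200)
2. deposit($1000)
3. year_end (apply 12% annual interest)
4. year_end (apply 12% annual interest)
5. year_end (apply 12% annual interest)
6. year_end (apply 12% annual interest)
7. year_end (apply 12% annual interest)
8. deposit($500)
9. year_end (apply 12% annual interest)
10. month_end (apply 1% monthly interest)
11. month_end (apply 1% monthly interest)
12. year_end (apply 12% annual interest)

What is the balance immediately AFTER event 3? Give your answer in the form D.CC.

Answer: 1344.00

Derivation:
After 1 (deposit($200)): balance=$200.00 total_interest=$0.00
After 2 (deposit($1000)): balance=$1200.00 total_interest=$0.00
After 3 (year_end (apply 12% annual interest)): balance=$1344.00 total_interest=$144.00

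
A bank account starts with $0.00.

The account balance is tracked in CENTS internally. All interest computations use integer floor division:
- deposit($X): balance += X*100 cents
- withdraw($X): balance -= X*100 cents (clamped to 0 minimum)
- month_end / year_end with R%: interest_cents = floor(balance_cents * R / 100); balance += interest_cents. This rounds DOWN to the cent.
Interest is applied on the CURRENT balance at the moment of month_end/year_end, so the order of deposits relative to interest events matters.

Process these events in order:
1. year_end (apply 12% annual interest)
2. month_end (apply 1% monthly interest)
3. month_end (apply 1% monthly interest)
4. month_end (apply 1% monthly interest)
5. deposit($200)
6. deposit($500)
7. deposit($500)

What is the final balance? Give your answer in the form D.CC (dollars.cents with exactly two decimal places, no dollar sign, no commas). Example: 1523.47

After 1 (year_end (apply 12% annual interest)): balance=$0.00 total_interest=$0.00
After 2 (month_end (apply 1% monthly interest)): balance=$0.00 total_interest=$0.00
After 3 (month_end (apply 1% monthly interest)): balance=$0.00 total_interest=$0.00
After 4 (month_end (apply 1% monthly interest)): balance=$0.00 total_interest=$0.00
After 5 (deposit($200)): balance=$200.00 total_interest=$0.00
After 6 (deposit($500)): balance=$700.00 total_interest=$0.00
After 7 (deposit($500)): balance=$1200.00 total_interest=$0.00

Answer: 1200.00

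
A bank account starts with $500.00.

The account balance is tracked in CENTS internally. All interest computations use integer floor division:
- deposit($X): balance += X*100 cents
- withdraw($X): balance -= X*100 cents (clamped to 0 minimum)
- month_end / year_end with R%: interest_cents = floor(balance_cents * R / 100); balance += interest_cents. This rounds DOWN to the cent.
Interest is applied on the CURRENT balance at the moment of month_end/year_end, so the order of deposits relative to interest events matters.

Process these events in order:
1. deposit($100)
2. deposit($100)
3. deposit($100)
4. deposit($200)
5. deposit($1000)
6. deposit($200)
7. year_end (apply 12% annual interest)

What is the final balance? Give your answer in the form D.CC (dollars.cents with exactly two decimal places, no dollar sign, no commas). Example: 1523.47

Answer: 2464.00

Derivation:
After 1 (deposit($100)): balance=$600.00 total_interest=$0.00
After 2 (deposit($100)): balance=$700.00 total_interest=$0.00
After 3 (deposit($100)): balance=$800.00 total_interest=$0.00
After 4 (deposit($200)): balance=$1000.00 total_interest=$0.00
After 5 (deposit($1000)): balance=$2000.00 total_interest=$0.00
After 6 (deposit($200)): balance=$2200.00 total_interest=$0.00
After 7 (year_end (apply 12% annual interest)): balance=$2464.00 total_interest=$264.00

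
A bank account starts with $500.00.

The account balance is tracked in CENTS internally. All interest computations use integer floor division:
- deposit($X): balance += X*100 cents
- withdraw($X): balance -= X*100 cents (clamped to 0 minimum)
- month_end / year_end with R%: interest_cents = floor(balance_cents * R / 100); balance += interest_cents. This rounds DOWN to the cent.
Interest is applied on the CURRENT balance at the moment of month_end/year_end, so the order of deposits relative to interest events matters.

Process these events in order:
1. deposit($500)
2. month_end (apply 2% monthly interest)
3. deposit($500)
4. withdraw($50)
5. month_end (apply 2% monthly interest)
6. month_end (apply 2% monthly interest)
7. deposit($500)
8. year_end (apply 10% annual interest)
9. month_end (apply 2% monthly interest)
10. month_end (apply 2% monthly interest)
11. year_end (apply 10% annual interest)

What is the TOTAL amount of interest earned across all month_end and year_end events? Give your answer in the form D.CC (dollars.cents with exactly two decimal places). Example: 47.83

After 1 (deposit($500)): balance=$1000.00 total_interest=$0.00
After 2 (month_end (apply 2% monthly interest)): balance=$1020.00 total_interest=$20.00
After 3 (deposit($500)): balance=$1520.00 total_interest=$20.00
After 4 (withdraw($50)): balance=$1470.00 total_interest=$20.00
After 5 (month_end (apply 2% monthly interest)): balance=$1499.40 total_interest=$49.40
After 6 (month_end (apply 2% monthly interest)): balance=$1529.38 total_interest=$79.38
After 7 (deposit($500)): balance=$2029.38 total_interest=$79.38
After 8 (year_end (apply 10% annual interest)): balance=$2232.31 total_interest=$282.31
After 9 (month_end (apply 2% monthly interest)): balance=$2276.95 total_interest=$326.95
After 10 (month_end (apply 2% monthly interest)): balance=$2322.48 total_interest=$372.48
After 11 (year_end (apply 10% annual interest)): balance=$2554.72 total_interest=$604.72

Answer: 604.72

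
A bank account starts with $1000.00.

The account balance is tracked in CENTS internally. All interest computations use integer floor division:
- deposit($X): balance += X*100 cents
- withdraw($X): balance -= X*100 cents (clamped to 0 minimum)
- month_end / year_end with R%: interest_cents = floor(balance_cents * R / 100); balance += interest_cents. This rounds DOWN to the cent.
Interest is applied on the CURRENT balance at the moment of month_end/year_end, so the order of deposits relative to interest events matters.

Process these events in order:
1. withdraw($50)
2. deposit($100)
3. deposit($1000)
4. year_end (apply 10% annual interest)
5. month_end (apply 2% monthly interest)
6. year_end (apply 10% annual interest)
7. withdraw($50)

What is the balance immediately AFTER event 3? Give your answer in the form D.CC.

After 1 (withdraw($50)): balance=$950.00 total_interest=$0.00
After 2 (deposit($100)): balance=$1050.00 total_interest=$0.00
After 3 (deposit($1000)): balance=$2050.00 total_interest=$0.00

Answer: 2050.00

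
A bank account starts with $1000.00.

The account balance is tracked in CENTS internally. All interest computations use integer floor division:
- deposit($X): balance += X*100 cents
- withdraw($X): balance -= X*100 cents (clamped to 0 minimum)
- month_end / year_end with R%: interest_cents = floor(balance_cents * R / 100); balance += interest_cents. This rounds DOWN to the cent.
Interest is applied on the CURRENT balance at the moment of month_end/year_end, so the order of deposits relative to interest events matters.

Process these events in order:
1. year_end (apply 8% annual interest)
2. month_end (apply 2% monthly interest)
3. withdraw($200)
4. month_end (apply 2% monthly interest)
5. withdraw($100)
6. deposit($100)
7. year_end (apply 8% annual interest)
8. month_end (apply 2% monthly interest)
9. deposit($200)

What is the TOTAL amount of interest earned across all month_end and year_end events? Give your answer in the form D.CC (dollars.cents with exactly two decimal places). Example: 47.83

Answer: 213.06

Derivation:
After 1 (year_end (apply 8% annual interest)): balance=$1080.00 total_interest=$80.00
After 2 (month_end (apply 2% monthly interest)): balance=$1101.60 total_interest=$101.60
After 3 (withdraw($200)): balance=$901.60 total_interest=$101.60
After 4 (month_end (apply 2% monthly interest)): balance=$919.63 total_interest=$119.63
After 5 (withdraw($100)): balance=$819.63 total_interest=$119.63
After 6 (deposit($100)): balance=$919.63 total_interest=$119.63
After 7 (year_end (apply 8% annual interest)): balance=$993.20 total_interest=$193.20
After 8 (month_end (apply 2% monthly interest)): balance=$1013.06 total_interest=$213.06
After 9 (deposit($200)): balance=$1213.06 total_interest=$213.06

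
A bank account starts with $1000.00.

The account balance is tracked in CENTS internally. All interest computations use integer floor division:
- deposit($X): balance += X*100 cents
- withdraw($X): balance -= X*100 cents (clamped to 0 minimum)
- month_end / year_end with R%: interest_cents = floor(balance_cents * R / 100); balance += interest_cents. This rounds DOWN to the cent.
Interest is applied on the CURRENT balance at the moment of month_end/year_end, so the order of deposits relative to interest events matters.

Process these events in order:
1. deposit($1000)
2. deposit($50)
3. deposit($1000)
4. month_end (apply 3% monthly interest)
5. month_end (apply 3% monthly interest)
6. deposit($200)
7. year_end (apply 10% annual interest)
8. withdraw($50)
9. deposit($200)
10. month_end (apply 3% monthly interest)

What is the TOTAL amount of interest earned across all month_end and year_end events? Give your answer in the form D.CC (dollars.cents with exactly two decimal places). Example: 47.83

Answer: 647.18

Derivation:
After 1 (deposit($1000)): balance=$2000.00 total_interest=$0.00
After 2 (deposit($50)): balance=$2050.00 total_interest=$0.00
After 3 (deposit($1000)): balance=$3050.00 total_interest=$0.00
After 4 (month_end (apply 3% monthly interest)): balance=$3141.50 total_interest=$91.50
After 5 (month_end (apply 3% monthly interest)): balance=$3235.74 total_interest=$185.74
After 6 (deposit($200)): balance=$3435.74 total_interest=$185.74
After 7 (year_end (apply 10% annual interest)): balance=$3779.31 total_interest=$529.31
After 8 (withdraw($50)): balance=$3729.31 total_interest=$529.31
After 9 (deposit($200)): balance=$3929.31 total_interest=$529.31
After 10 (month_end (apply 3% monthly interest)): balance=$4047.18 total_interest=$647.18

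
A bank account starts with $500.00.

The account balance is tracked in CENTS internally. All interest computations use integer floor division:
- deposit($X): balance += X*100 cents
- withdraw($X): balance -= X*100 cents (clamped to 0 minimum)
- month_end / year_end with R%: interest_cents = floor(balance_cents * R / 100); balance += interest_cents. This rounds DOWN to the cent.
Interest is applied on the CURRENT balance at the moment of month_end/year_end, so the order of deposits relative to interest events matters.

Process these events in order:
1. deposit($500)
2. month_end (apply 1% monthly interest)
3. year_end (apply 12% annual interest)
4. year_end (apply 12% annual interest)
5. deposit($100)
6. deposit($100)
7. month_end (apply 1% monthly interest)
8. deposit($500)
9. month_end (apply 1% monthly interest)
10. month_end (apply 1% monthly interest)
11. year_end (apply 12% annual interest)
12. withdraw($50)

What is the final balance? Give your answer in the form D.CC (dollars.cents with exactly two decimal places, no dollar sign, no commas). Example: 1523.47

Answer: 2213.99

Derivation:
After 1 (deposit($500)): balance=$1000.00 total_interest=$0.00
After 2 (month_end (apply 1% monthly interest)): balance=$1010.00 total_interest=$10.00
After 3 (year_end (apply 12% annual interest)): balance=$1131.20 total_interest=$131.20
After 4 (year_end (apply 12% annual interest)): balance=$1266.94 total_interest=$266.94
After 5 (deposit($100)): balance=$1366.94 total_interest=$266.94
After 6 (deposit($100)): balance=$1466.94 total_interest=$266.94
After 7 (month_end (apply 1% monthly interest)): balance=$1481.60 total_interest=$281.60
After 8 (deposit($500)): balance=$1981.60 total_interest=$281.60
After 9 (month_end (apply 1% monthly interest)): balance=$2001.41 total_interest=$301.41
After 10 (month_end (apply 1% monthly interest)): balance=$2021.42 total_interest=$321.42
After 11 (year_end (apply 12% annual interest)): balance=$2263.99 total_interest=$563.99
After 12 (withdraw($50)): balance=$2213.99 total_interest=$563.99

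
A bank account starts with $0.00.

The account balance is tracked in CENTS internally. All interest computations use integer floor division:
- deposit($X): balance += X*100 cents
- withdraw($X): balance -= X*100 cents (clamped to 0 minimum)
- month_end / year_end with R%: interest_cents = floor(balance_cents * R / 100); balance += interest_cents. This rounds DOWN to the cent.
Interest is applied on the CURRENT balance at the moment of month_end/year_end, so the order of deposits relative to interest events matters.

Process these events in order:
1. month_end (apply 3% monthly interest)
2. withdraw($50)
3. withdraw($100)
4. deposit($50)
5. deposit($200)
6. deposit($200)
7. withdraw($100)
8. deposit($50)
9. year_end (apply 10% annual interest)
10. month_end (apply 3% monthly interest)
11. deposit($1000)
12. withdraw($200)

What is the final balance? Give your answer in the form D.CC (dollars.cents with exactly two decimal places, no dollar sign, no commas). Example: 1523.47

Answer: 1253.20

Derivation:
After 1 (month_end (apply 3% monthly interest)): balance=$0.00 total_interest=$0.00
After 2 (withdraw($50)): balance=$0.00 total_interest=$0.00
After 3 (withdraw($100)): balance=$0.00 total_interest=$0.00
After 4 (deposit($50)): balance=$50.00 total_interest=$0.00
After 5 (deposit($200)): balance=$250.00 total_interest=$0.00
After 6 (deposit($200)): balance=$450.00 total_interest=$0.00
After 7 (withdraw($100)): balance=$350.00 total_interest=$0.00
After 8 (deposit($50)): balance=$400.00 total_interest=$0.00
After 9 (year_end (apply 10% annual interest)): balance=$440.00 total_interest=$40.00
After 10 (month_end (apply 3% monthly interest)): balance=$453.20 total_interest=$53.20
After 11 (deposit($1000)): balance=$1453.20 total_interest=$53.20
After 12 (withdraw($200)): balance=$1253.20 total_interest=$53.20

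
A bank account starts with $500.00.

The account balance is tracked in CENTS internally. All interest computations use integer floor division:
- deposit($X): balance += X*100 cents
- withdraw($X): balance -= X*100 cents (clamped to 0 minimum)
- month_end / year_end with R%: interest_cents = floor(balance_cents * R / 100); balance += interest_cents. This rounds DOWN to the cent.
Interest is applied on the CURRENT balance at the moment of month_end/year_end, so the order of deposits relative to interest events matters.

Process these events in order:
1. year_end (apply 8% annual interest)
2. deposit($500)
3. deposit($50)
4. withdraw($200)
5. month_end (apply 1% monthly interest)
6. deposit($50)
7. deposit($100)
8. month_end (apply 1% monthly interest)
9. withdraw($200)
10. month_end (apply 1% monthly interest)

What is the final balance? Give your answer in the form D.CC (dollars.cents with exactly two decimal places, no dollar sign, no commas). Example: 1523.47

After 1 (year_end (apply 8% annual interest)): balance=$540.00 total_interest=$40.00
After 2 (deposit($500)): balance=$1040.00 total_interest=$40.00
After 3 (deposit($50)): balance=$1090.00 total_interest=$40.00
After 4 (withdraw($200)): balance=$890.00 total_interest=$40.00
After 5 (month_end (apply 1% monthly interest)): balance=$898.90 total_interest=$48.90
After 6 (deposit($50)): balance=$948.90 total_interest=$48.90
After 7 (deposit($100)): balance=$1048.90 total_interest=$48.90
After 8 (month_end (apply 1% monthly interest)): balance=$1059.38 total_interest=$59.38
After 9 (withdraw($200)): balance=$859.38 total_interest=$59.38
After 10 (month_end (apply 1% monthly interest)): balance=$867.97 total_interest=$67.97

Answer: 867.97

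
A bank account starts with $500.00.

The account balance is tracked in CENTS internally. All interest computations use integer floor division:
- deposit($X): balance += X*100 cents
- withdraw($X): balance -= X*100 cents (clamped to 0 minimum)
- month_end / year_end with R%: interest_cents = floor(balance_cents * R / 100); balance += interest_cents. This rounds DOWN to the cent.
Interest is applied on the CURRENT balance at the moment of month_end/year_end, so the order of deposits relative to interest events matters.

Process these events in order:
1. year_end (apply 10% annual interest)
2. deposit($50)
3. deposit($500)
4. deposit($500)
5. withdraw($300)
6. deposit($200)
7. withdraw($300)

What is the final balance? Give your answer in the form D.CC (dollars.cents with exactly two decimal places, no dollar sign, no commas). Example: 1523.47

After 1 (year_end (apply 10% annual interest)): balance=$550.00 total_interest=$50.00
After 2 (deposit($50)): balance=$600.00 total_interest=$50.00
After 3 (deposit($500)): balance=$1100.00 total_interest=$50.00
After 4 (deposit($500)): balance=$1600.00 total_interest=$50.00
After 5 (withdraw($300)): balance=$1300.00 total_interest=$50.00
After 6 (deposit($200)): balance=$1500.00 total_interest=$50.00
After 7 (withdraw($300)): balance=$1200.00 total_interest=$50.00

Answer: 1200.00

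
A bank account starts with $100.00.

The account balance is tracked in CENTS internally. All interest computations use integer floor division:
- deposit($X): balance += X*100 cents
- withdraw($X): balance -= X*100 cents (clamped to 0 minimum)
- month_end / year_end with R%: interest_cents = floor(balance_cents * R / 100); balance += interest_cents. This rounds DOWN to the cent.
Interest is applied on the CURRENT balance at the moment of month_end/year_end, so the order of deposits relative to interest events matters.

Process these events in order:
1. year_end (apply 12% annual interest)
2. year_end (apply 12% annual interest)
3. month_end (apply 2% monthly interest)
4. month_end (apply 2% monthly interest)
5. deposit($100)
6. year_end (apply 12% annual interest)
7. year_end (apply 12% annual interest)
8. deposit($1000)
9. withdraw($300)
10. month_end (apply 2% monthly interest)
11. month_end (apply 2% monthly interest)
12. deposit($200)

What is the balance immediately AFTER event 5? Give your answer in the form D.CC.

Answer: 230.49

Derivation:
After 1 (year_end (apply 12% annual interest)): balance=$112.00 total_interest=$12.00
After 2 (year_end (apply 12% annual interest)): balance=$125.44 total_interest=$25.44
After 3 (month_end (apply 2% monthly interest)): balance=$127.94 total_interest=$27.94
After 4 (month_end (apply 2% monthly interest)): balance=$130.49 total_interest=$30.49
After 5 (deposit($100)): balance=$230.49 total_interest=$30.49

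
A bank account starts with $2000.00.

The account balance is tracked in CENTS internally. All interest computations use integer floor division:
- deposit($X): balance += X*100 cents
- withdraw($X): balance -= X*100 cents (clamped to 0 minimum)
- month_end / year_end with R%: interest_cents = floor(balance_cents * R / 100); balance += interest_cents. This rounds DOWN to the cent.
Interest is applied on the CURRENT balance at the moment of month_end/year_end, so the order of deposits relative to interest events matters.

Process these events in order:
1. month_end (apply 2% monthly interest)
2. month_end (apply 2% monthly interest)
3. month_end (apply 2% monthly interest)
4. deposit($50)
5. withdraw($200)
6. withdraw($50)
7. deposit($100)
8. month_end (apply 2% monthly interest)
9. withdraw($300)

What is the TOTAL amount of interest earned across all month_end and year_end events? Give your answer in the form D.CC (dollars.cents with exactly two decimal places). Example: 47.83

After 1 (month_end (apply 2% monthly interest)): balance=$2040.00 total_interest=$40.00
After 2 (month_end (apply 2% monthly interest)): balance=$2080.80 total_interest=$80.80
After 3 (month_end (apply 2% monthly interest)): balance=$2122.41 total_interest=$122.41
After 4 (deposit($50)): balance=$2172.41 total_interest=$122.41
After 5 (withdraw($200)): balance=$1972.41 total_interest=$122.41
After 6 (withdraw($50)): balance=$1922.41 total_interest=$122.41
After 7 (deposit($100)): balance=$2022.41 total_interest=$122.41
After 8 (month_end (apply 2% monthly interest)): balance=$2062.85 total_interest=$162.85
After 9 (withdraw($300)): balance=$1762.85 total_interest=$162.85

Answer: 162.85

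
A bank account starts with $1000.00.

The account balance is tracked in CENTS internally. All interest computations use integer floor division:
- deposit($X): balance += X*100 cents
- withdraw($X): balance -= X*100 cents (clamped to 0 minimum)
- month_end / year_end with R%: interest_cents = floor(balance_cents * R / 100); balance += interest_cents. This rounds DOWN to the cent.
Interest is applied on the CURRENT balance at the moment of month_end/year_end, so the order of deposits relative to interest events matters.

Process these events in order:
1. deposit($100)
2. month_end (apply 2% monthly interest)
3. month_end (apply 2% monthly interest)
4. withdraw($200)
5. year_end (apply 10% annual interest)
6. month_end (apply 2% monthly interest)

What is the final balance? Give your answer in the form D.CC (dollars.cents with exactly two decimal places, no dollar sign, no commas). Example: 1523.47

After 1 (deposit($100)): balance=$1100.00 total_interest=$0.00
After 2 (month_end (apply 2% monthly interest)): balance=$1122.00 total_interest=$22.00
After 3 (month_end (apply 2% monthly interest)): balance=$1144.44 total_interest=$44.44
After 4 (withdraw($200)): balance=$944.44 total_interest=$44.44
After 5 (year_end (apply 10% annual interest)): balance=$1038.88 total_interest=$138.88
After 6 (month_end (apply 2% monthly interest)): balance=$1059.65 total_interest=$159.65

Answer: 1059.65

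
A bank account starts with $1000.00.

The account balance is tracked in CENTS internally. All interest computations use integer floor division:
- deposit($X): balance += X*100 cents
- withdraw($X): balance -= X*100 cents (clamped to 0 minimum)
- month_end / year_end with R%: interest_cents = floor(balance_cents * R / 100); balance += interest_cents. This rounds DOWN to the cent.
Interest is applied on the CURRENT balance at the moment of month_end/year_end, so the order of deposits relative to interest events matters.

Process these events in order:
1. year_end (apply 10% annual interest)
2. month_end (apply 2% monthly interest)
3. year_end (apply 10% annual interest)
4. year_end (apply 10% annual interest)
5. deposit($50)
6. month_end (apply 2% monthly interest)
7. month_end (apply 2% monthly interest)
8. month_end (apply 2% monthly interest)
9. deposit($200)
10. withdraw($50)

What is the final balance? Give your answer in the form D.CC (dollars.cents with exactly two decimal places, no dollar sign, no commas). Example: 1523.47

Answer: 1643.76

Derivation:
After 1 (year_end (apply 10% annual interest)): balance=$1100.00 total_interest=$100.00
After 2 (month_end (apply 2% monthly interest)): balance=$1122.00 total_interest=$122.00
After 3 (year_end (apply 10% annual interest)): balance=$1234.20 total_interest=$234.20
After 4 (year_end (apply 10% annual interest)): balance=$1357.62 total_interest=$357.62
After 5 (deposit($50)): balance=$1407.62 total_interest=$357.62
After 6 (month_end (apply 2% monthly interest)): balance=$1435.77 total_interest=$385.77
After 7 (month_end (apply 2% monthly interest)): balance=$1464.48 total_interest=$414.48
After 8 (month_end (apply 2% monthly interest)): balance=$1493.76 total_interest=$443.76
After 9 (deposit($200)): balance=$1693.76 total_interest=$443.76
After 10 (withdraw($50)): balance=$1643.76 total_interest=$443.76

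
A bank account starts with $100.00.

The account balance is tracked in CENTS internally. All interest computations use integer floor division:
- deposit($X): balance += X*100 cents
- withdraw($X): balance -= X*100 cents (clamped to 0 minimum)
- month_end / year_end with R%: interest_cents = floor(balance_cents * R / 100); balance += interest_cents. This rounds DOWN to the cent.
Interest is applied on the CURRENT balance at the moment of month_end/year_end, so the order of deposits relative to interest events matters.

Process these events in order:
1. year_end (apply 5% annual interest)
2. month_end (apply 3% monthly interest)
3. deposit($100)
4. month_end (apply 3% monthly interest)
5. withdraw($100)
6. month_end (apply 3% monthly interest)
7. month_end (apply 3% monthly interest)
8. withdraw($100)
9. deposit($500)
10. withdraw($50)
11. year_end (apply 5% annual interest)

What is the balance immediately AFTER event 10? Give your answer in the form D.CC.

After 1 (year_end (apply 5% annual interest)): balance=$105.00 total_interest=$5.00
After 2 (month_end (apply 3% monthly interest)): balance=$108.15 total_interest=$8.15
After 3 (deposit($100)): balance=$208.15 total_interest=$8.15
After 4 (month_end (apply 3% monthly interest)): balance=$214.39 total_interest=$14.39
After 5 (withdraw($100)): balance=$114.39 total_interest=$14.39
After 6 (month_end (apply 3% monthly interest)): balance=$117.82 total_interest=$17.82
After 7 (month_end (apply 3% monthly interest)): balance=$121.35 total_interest=$21.35
After 8 (withdraw($100)): balance=$21.35 total_interest=$21.35
After 9 (deposit($500)): balance=$521.35 total_interest=$21.35
After 10 (withdraw($50)): balance=$471.35 total_interest=$21.35

Answer: 471.35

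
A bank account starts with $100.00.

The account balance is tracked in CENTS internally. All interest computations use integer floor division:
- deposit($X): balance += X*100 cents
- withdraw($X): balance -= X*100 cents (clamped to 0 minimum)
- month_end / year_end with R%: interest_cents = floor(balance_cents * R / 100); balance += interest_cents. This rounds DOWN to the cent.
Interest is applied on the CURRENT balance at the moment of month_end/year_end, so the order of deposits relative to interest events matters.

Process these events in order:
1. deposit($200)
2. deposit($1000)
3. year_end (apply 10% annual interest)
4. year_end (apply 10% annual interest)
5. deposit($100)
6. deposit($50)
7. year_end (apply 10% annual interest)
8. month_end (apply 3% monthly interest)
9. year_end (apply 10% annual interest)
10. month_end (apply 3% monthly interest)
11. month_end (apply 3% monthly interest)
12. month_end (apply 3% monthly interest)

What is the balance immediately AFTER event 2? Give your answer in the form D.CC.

Answer: 1300.00

Derivation:
After 1 (deposit($200)): balance=$300.00 total_interest=$0.00
After 2 (deposit($1000)): balance=$1300.00 total_interest=$0.00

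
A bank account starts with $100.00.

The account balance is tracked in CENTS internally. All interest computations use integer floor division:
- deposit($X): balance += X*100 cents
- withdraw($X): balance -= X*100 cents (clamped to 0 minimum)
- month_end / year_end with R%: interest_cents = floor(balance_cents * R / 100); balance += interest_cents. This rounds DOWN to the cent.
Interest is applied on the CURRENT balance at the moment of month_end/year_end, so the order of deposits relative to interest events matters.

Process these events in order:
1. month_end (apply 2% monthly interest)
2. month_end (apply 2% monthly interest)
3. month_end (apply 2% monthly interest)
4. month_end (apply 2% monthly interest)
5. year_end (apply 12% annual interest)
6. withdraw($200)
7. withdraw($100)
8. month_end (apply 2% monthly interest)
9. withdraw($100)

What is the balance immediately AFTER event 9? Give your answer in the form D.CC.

Answer: 0.00

Derivation:
After 1 (month_end (apply 2% monthly interest)): balance=$102.00 total_interest=$2.00
After 2 (month_end (apply 2% monthly interest)): balance=$104.04 total_interest=$4.04
After 3 (month_end (apply 2% monthly interest)): balance=$106.12 total_interest=$6.12
After 4 (month_end (apply 2% monthly interest)): balance=$108.24 total_interest=$8.24
After 5 (year_end (apply 12% annual interest)): balance=$121.22 total_interest=$21.22
After 6 (withdraw($200)): balance=$0.00 total_interest=$21.22
After 7 (withdraw($100)): balance=$0.00 total_interest=$21.22
After 8 (month_end (apply 2% monthly interest)): balance=$0.00 total_interest=$21.22
After 9 (withdraw($100)): balance=$0.00 total_interest=$21.22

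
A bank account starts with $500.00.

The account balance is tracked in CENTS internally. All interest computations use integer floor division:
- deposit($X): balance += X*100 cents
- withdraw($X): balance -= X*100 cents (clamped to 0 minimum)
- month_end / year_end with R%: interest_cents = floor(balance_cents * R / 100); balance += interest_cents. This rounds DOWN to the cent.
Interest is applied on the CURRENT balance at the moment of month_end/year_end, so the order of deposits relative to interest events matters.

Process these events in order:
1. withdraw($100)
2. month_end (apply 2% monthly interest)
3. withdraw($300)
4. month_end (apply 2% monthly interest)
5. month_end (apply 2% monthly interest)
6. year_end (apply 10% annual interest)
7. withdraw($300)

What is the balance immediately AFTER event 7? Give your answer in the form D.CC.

After 1 (withdraw($100)): balance=$400.00 total_interest=$0.00
After 2 (month_end (apply 2% monthly interest)): balance=$408.00 total_interest=$8.00
After 3 (withdraw($300)): balance=$108.00 total_interest=$8.00
After 4 (month_end (apply 2% monthly interest)): balance=$110.16 total_interest=$10.16
After 5 (month_end (apply 2% monthly interest)): balance=$112.36 total_interest=$12.36
After 6 (year_end (apply 10% annual interest)): balance=$123.59 total_interest=$23.59
After 7 (withdraw($300)): balance=$0.00 total_interest=$23.59

Answer: 0.00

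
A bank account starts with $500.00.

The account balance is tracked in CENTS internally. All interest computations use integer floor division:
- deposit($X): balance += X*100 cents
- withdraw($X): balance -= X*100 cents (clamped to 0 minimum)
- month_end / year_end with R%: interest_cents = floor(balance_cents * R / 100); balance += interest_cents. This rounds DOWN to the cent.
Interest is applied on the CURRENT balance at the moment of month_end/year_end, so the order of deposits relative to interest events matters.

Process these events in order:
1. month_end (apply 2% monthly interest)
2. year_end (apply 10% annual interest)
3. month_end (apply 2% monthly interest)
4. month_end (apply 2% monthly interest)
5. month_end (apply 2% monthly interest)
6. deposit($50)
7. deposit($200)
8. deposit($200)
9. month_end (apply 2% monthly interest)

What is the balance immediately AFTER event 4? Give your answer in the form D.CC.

Answer: 583.66

Derivation:
After 1 (month_end (apply 2% monthly interest)): balance=$510.00 total_interest=$10.00
After 2 (year_end (apply 10% annual interest)): balance=$561.00 total_interest=$61.00
After 3 (month_end (apply 2% monthly interest)): balance=$572.22 total_interest=$72.22
After 4 (month_end (apply 2% monthly interest)): balance=$583.66 total_interest=$83.66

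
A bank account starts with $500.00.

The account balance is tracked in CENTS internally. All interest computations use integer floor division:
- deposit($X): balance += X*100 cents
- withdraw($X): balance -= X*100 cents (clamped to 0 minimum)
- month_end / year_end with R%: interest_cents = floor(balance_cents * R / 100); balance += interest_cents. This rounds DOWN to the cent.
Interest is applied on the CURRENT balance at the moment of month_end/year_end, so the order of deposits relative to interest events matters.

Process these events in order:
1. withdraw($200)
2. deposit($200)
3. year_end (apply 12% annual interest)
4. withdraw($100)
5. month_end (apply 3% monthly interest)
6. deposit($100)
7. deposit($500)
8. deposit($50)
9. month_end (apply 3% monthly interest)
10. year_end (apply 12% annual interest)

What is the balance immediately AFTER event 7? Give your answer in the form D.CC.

After 1 (withdraw($200)): balance=$300.00 total_interest=$0.00
After 2 (deposit($200)): balance=$500.00 total_interest=$0.00
After 3 (year_end (apply 12% annual interest)): balance=$560.00 total_interest=$60.00
After 4 (withdraw($100)): balance=$460.00 total_interest=$60.00
After 5 (month_end (apply 3% monthly interest)): balance=$473.80 total_interest=$73.80
After 6 (deposit($100)): balance=$573.80 total_interest=$73.80
After 7 (deposit($500)): balance=$1073.80 total_interest=$73.80

Answer: 1073.80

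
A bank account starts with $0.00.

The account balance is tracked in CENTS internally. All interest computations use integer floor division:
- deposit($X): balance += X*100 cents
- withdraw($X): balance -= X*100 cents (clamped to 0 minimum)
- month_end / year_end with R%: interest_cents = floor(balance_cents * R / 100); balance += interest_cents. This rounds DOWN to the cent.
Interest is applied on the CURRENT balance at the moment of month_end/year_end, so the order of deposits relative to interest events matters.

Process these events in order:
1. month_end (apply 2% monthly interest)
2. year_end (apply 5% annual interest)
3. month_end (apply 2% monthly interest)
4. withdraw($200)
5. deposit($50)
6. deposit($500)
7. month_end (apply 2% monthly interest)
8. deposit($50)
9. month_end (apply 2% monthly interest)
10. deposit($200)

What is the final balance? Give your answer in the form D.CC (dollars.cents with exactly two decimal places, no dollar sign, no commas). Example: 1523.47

After 1 (month_end (apply 2% monthly interest)): balance=$0.00 total_interest=$0.00
After 2 (year_end (apply 5% annual interest)): balance=$0.00 total_interest=$0.00
After 3 (month_end (apply 2% monthly interest)): balance=$0.00 total_interest=$0.00
After 4 (withdraw($200)): balance=$0.00 total_interest=$0.00
After 5 (deposit($50)): balance=$50.00 total_interest=$0.00
After 6 (deposit($500)): balance=$550.00 total_interest=$0.00
After 7 (month_end (apply 2% monthly interest)): balance=$561.00 total_interest=$11.00
After 8 (deposit($50)): balance=$611.00 total_interest=$11.00
After 9 (month_end (apply 2% monthly interest)): balance=$623.22 total_interest=$23.22
After 10 (deposit($200)): balance=$823.22 total_interest=$23.22

Answer: 823.22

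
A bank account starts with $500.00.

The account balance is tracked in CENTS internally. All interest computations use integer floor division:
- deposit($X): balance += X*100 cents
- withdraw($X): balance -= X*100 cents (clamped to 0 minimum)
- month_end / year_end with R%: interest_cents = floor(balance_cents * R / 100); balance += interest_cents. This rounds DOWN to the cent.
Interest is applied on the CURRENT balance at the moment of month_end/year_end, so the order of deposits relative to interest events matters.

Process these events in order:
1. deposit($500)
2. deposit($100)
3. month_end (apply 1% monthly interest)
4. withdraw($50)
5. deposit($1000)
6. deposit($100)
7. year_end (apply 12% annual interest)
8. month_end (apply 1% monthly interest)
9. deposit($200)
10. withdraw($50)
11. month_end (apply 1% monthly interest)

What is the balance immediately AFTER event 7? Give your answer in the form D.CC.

After 1 (deposit($500)): balance=$1000.00 total_interest=$0.00
After 2 (deposit($100)): balance=$1100.00 total_interest=$0.00
After 3 (month_end (apply 1% monthly interest)): balance=$1111.00 total_interest=$11.00
After 4 (withdraw($50)): balance=$1061.00 total_interest=$11.00
After 5 (deposit($1000)): balance=$2061.00 total_interest=$11.00
After 6 (deposit($100)): balance=$2161.00 total_interest=$11.00
After 7 (year_end (apply 12% annual interest)): balance=$2420.32 total_interest=$270.32

Answer: 2420.32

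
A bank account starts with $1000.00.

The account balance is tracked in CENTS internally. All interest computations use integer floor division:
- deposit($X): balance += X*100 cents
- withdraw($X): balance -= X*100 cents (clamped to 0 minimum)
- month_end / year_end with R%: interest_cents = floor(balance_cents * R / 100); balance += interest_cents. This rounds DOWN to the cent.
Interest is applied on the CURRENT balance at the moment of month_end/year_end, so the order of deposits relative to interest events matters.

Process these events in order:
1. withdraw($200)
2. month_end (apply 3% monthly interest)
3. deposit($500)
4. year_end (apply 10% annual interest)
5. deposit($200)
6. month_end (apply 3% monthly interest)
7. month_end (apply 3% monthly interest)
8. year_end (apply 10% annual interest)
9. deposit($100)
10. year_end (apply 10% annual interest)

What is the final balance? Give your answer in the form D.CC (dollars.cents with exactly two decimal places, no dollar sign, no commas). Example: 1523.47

After 1 (withdraw($200)): balance=$800.00 total_interest=$0.00
After 2 (month_end (apply 3% monthly interest)): balance=$824.00 total_interest=$24.00
After 3 (deposit($500)): balance=$1324.00 total_interest=$24.00
After 4 (year_end (apply 10% annual interest)): balance=$1456.40 total_interest=$156.40
After 5 (deposit($200)): balance=$1656.40 total_interest=$156.40
After 6 (month_end (apply 3% monthly interest)): balance=$1706.09 total_interest=$206.09
After 7 (month_end (apply 3% monthly interest)): balance=$1757.27 total_interest=$257.27
After 8 (year_end (apply 10% annual interest)): balance=$1932.99 total_interest=$432.99
After 9 (deposit($100)): balance=$2032.99 total_interest=$432.99
After 10 (year_end (apply 10% annual interest)): balance=$2236.28 total_interest=$636.28

Answer: 2236.28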